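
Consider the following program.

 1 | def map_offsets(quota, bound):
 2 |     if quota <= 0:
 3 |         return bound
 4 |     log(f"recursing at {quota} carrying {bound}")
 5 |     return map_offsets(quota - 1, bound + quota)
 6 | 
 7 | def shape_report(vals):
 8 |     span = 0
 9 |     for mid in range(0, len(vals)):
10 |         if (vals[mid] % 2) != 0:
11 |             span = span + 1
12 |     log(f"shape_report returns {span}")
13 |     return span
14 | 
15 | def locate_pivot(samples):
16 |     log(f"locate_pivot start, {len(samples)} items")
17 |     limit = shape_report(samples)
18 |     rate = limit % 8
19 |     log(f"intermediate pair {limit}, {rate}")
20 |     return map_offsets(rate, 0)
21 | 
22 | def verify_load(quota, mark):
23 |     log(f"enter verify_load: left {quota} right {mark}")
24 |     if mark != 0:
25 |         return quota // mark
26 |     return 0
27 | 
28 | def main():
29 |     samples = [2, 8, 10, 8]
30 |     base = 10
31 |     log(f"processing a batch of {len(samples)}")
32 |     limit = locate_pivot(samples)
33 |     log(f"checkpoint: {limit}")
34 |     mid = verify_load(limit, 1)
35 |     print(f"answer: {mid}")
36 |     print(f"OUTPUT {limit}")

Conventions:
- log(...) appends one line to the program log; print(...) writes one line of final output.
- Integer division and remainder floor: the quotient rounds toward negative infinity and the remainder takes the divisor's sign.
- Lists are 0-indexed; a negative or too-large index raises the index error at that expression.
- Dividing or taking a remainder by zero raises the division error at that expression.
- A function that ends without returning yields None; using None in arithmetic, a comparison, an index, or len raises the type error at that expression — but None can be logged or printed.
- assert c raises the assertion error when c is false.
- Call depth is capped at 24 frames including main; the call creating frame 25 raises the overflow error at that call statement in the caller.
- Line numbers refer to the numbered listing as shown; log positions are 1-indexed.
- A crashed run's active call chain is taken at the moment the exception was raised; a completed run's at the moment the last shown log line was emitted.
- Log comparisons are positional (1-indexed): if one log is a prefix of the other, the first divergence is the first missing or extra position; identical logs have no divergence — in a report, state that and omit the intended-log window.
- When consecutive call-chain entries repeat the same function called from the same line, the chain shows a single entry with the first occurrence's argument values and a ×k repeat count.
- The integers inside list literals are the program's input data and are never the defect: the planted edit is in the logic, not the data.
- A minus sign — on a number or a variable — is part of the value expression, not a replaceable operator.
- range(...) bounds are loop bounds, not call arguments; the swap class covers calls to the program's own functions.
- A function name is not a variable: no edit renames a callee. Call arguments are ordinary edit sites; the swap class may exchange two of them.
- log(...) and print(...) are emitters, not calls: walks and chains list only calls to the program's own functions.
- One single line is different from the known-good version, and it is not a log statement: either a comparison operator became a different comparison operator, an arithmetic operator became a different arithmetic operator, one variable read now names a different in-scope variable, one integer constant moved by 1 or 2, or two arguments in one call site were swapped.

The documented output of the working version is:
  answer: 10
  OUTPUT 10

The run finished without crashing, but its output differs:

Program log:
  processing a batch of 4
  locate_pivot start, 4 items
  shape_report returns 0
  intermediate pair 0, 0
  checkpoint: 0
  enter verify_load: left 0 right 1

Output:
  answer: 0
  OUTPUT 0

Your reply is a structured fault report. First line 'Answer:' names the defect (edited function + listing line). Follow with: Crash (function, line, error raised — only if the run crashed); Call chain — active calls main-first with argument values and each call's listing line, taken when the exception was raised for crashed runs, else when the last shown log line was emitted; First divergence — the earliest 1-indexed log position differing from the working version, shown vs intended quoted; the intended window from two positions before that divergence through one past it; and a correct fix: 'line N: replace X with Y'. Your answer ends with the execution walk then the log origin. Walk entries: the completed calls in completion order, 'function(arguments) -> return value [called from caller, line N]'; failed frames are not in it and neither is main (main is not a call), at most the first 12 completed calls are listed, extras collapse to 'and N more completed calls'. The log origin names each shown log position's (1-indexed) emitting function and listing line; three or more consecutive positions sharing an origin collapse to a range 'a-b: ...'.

Answer: the defect is in shape_report at line 10.
The tell: Log line 3 is where behavior first shows: 'shape_report returns 0' appears instead of 'shape_report returns 4'.
Call chain: main -> verify_load(0, 1) (called at line 34).
First divergence: position 3 — the shown line 'shape_report returns 0' should read 'shape_report returns 4'.
Intended log window:
  1: processing a batch of 4
  2: locate_pivot start, 4 items
  3: shape_report returns 4
  4: intermediate pair 4, 4
Execution walk:
  shape_report([2, 8, 10, 8]) -> 0  [called from locate_pivot, line 17]
  map_offsets(0, 0) -> 0  [called from locate_pivot, line 20]
  locate_pivot([2, 8, 10, 8]) -> 0  [called from main, line 32]
  verify_load(0, 1) -> 0  [called from main, line 34]
Log line origins:
  1 — main, line 31
  2 — locate_pivot, line 16
  3 — shape_report, line 12
  4 — locate_pivot, line 19
  5 — main, line 33
  6 — verify_load, line 23
A correct fix: line 10: replace `!=` with `==`.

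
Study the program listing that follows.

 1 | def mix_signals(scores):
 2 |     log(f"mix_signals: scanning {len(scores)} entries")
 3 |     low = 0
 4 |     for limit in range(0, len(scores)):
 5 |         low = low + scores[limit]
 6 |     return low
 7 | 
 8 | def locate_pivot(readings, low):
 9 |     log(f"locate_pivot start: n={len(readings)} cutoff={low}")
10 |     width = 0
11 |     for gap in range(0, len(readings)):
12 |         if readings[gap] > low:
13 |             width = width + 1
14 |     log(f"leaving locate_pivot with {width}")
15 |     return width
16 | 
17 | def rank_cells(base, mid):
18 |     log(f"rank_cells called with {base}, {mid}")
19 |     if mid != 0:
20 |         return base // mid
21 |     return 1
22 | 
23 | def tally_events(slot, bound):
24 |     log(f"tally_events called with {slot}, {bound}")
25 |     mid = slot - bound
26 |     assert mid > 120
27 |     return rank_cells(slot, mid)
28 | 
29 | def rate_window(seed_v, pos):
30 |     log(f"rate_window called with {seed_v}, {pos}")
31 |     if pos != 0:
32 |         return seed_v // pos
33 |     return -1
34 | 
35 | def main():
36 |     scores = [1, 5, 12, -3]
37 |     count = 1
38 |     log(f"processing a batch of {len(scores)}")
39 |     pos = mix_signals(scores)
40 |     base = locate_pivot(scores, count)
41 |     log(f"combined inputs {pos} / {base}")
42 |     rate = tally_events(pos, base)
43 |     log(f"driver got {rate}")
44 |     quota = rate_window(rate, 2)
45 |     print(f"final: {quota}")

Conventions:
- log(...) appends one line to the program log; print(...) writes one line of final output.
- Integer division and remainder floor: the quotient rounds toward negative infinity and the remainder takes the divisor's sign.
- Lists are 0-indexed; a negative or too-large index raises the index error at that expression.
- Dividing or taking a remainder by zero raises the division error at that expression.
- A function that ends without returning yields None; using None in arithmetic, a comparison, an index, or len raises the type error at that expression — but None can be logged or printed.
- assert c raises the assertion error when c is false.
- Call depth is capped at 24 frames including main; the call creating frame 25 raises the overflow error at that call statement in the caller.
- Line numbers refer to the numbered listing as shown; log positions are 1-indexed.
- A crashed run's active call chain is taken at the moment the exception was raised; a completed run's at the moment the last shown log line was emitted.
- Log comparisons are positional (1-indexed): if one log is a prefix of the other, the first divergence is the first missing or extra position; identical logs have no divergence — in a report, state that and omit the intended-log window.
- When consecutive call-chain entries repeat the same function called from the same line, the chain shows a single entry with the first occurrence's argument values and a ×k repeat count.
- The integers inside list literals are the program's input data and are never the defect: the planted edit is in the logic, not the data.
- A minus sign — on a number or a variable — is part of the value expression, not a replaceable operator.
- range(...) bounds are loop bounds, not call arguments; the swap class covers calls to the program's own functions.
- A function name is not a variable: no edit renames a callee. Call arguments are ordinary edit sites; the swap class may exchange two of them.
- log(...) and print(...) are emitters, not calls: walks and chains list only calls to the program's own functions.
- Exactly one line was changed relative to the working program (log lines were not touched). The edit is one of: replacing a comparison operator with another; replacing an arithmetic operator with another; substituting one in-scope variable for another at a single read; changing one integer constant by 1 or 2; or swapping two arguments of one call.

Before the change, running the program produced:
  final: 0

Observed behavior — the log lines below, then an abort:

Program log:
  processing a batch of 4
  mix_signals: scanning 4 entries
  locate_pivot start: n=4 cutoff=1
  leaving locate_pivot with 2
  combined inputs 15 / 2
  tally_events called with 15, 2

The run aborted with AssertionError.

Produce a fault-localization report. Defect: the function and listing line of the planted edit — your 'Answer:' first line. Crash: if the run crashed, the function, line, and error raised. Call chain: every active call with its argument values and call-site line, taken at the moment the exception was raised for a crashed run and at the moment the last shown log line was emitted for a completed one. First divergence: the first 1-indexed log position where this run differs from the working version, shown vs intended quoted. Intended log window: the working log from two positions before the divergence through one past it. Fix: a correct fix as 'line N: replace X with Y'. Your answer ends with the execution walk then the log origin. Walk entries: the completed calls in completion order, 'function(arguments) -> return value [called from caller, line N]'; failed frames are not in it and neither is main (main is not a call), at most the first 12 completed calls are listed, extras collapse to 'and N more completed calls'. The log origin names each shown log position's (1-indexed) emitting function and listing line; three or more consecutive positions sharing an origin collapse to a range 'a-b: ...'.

Answer: the defect is in tally_events at line 26.
Key observation: The log ends early — 6 lines, where the working version next logs 'rank_cells called with 15, 13'.
Crash: tally_events, line 26, AssertionError.
Call chain: main -> tally_events(15, 2) (called at line 42).
First divergence: position 7 (shown log ended at 6 lines; the working version continues: 'rank_cells called with 15, 13').
Intended log window:
  5: combined inputs 15 / 2
  6: tally_events called with 15, 2
  7: rank_cells called with 15, 13
  8: driver got 1
Execution walk:
  mix_signals([1, 5, 12, -3]) -> 15  [called from main, line 39]
  locate_pivot([1, 5, 12, -3], 1) -> 2  [called from main, line 40]
Origin of each log line:
  1: emitted by main (line 38)
  2: emitted by mix_signals (line 2)
  3: emitted by locate_pivot (line 9)
  4: emitted by locate_pivot (line 14)
  5: emitted by main (line 41)
  6: emitted by tally_events (line 24)
A correct fix: line 26: replace `>` with `<=`.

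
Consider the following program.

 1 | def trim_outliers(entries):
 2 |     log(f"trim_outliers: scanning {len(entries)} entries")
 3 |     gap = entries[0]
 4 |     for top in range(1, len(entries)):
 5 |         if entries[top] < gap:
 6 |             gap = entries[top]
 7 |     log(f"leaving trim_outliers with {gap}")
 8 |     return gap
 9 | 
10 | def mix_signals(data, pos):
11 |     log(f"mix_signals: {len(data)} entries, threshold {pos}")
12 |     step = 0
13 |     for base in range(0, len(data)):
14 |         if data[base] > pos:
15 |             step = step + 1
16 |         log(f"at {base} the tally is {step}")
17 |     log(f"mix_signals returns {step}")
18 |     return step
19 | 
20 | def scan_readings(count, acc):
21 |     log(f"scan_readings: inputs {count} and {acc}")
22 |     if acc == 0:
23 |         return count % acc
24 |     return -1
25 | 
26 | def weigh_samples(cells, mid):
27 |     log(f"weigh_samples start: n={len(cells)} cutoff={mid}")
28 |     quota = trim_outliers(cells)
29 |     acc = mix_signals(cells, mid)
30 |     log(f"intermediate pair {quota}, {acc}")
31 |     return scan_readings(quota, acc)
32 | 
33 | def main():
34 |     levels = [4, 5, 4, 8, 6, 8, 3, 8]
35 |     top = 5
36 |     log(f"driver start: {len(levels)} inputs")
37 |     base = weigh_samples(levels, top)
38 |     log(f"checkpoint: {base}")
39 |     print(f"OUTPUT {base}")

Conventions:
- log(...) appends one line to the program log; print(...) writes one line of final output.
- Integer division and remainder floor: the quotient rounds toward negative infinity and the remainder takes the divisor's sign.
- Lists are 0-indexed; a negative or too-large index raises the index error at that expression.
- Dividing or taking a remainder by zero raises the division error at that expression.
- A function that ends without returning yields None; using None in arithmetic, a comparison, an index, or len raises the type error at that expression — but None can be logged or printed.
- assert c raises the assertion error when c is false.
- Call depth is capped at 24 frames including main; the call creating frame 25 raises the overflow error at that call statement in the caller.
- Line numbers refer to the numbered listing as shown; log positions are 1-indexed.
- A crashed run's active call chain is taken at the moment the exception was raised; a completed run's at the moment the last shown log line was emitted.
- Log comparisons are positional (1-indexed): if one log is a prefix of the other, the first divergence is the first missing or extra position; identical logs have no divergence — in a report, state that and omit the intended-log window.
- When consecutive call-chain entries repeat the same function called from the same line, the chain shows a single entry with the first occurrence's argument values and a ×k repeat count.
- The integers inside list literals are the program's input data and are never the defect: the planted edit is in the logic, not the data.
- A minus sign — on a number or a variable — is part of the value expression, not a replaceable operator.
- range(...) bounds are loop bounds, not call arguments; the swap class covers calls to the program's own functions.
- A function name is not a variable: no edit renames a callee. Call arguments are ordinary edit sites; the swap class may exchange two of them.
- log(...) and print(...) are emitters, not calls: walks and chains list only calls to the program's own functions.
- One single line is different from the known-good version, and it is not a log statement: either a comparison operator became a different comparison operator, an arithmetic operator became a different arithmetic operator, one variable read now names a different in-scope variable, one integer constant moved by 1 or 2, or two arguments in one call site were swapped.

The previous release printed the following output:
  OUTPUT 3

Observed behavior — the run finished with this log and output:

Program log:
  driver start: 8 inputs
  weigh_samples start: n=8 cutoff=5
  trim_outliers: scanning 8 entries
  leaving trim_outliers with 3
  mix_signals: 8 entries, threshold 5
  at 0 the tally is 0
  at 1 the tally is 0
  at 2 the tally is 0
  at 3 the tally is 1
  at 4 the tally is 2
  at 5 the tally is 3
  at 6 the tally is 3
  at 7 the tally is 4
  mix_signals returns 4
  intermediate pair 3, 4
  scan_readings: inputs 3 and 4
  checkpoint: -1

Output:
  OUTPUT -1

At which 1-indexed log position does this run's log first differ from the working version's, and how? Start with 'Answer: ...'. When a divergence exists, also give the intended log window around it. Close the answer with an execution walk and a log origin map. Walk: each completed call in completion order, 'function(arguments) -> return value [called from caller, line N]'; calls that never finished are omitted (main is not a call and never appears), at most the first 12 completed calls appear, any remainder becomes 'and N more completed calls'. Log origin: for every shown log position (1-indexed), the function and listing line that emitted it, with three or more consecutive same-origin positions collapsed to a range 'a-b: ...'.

Answer: at position 17 the run shows 'checkpoint: -1' where the working version logs 'checkpoint: 3'.
Intended log window:
  15: intermediate pair 3, 4
  16: scan_readings: inputs 3 and 4
  17: checkpoint: 3
Execution walk:
  trim_outliers([4, 5, 4, 8, 6, 8, 3, 8]) -> 3  [called from weigh_samples, line 28]
  mix_signals([4, 5, 4, 8, 6, 8, 3, 8], 5) -> 4  [called from weigh_samples, line 29]
  scan_readings(3, 4) -> -1  [called from weigh_samples, line 31]
  weigh_samples([4, 5, 4, 8, 6, 8, 3, 8], 5) -> -1  [called from main, line 37]
Log line origins:
  1: logged in main at line 36
  2: logged in weigh_samples at line 27
  3: logged in trim_outliers at line 2
  4: logged in trim_outliers at line 7
  5: logged in mix_signals at line 11
  6-13: logged in mix_signals at line 16
  14: logged in mix_signals at line 17
  15: logged in weigh_samples at line 30
  16: logged in scan_readings at line 21
  17: logged in main at line 38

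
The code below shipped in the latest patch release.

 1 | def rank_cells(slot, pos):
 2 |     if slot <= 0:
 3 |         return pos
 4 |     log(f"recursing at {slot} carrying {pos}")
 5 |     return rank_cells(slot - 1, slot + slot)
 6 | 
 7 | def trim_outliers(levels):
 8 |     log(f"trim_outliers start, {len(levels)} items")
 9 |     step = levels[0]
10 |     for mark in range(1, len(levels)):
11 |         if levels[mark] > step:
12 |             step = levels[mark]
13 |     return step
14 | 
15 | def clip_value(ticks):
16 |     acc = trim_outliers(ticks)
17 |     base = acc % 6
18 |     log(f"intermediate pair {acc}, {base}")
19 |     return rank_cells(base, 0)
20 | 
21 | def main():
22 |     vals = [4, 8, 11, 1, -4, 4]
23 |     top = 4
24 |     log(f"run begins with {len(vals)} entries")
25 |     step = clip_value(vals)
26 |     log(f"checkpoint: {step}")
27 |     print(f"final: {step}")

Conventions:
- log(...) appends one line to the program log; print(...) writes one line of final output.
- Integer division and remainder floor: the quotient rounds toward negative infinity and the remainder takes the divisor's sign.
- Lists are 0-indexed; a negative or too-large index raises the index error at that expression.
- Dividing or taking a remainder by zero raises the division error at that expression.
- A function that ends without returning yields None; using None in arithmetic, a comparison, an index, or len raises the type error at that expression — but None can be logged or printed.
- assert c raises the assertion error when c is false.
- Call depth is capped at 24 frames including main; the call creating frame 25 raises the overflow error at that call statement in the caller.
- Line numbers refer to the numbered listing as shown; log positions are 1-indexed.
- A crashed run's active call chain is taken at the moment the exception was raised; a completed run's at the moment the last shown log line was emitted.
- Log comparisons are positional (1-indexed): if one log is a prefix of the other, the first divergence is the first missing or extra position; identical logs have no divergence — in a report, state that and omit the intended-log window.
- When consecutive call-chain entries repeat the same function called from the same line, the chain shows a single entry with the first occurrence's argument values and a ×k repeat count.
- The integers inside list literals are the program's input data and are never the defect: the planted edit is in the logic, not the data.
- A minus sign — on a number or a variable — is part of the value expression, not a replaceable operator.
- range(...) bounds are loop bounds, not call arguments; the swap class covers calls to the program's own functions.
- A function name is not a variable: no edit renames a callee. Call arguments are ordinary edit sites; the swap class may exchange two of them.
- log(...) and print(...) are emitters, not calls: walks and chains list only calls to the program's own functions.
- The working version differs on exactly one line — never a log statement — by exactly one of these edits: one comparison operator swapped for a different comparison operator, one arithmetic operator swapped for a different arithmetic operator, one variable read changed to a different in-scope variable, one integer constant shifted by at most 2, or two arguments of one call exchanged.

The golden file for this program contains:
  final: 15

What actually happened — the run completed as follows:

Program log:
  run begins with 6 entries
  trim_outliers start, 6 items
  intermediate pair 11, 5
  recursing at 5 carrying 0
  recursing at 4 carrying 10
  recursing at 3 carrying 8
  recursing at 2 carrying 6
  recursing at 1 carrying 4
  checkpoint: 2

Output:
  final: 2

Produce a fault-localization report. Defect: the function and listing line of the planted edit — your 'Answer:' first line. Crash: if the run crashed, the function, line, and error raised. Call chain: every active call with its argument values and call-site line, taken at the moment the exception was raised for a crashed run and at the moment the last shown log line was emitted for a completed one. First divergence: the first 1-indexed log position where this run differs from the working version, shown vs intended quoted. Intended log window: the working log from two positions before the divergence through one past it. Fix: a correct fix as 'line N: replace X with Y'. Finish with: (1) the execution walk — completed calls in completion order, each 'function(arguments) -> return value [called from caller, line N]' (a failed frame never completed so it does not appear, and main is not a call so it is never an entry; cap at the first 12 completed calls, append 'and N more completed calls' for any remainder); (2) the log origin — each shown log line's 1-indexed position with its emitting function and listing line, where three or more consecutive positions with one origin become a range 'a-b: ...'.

Answer: the defect is in rank_cells at line 5.
Core observation: The log first diverges at position 5: the faulty run prints 'recursing at 4 carrying 10' where the working version prints 'recursing at 4 carrying 5'.
Call chain: main.
First divergence: at position 5 the run shows 'recursing at 4 carrying 10' where the working version logs 'recursing at 4 carrying 5'.
Intended log window:
  3: intermediate pair 11, 5
  4: recursing at 5 carrying 0
  5: recursing at 4 carrying 5
  6: recursing at 3 carrying 9
Execution walk:
  trim_outliers([4, 8, 11, 1, -4, 4]) -> 11  [called from clip_value, line 16]
  rank_cells(0, 2) -> 2  [called from rank_cells, line 5]
  rank_cells(1, 4) -> 2  [called from rank_cells, line 5]
  rank_cells(2, 6) -> 2  [called from rank_cells, line 5]
  rank_cells(3, 8) -> 2  [called from rank_cells, line 5]
  rank_cells(4, 10) -> 2  [called from rank_cells, line 5]
  rank_cells(5, 0) -> 2  [called from clip_value, line 19]
  clip_value([4, 8, 11, 1, -4, 4]) -> 2  [called from main, line 25]
Log origin:
  1: logged in main at line 24
  2: logged in trim_outliers at line 8
  3: logged in clip_value at line 18
  4-8: logged in rank_cells at line 4
  9: logged in main at line 26
A correct fix: line 5: replace `slot + slot` with `pos + slot`.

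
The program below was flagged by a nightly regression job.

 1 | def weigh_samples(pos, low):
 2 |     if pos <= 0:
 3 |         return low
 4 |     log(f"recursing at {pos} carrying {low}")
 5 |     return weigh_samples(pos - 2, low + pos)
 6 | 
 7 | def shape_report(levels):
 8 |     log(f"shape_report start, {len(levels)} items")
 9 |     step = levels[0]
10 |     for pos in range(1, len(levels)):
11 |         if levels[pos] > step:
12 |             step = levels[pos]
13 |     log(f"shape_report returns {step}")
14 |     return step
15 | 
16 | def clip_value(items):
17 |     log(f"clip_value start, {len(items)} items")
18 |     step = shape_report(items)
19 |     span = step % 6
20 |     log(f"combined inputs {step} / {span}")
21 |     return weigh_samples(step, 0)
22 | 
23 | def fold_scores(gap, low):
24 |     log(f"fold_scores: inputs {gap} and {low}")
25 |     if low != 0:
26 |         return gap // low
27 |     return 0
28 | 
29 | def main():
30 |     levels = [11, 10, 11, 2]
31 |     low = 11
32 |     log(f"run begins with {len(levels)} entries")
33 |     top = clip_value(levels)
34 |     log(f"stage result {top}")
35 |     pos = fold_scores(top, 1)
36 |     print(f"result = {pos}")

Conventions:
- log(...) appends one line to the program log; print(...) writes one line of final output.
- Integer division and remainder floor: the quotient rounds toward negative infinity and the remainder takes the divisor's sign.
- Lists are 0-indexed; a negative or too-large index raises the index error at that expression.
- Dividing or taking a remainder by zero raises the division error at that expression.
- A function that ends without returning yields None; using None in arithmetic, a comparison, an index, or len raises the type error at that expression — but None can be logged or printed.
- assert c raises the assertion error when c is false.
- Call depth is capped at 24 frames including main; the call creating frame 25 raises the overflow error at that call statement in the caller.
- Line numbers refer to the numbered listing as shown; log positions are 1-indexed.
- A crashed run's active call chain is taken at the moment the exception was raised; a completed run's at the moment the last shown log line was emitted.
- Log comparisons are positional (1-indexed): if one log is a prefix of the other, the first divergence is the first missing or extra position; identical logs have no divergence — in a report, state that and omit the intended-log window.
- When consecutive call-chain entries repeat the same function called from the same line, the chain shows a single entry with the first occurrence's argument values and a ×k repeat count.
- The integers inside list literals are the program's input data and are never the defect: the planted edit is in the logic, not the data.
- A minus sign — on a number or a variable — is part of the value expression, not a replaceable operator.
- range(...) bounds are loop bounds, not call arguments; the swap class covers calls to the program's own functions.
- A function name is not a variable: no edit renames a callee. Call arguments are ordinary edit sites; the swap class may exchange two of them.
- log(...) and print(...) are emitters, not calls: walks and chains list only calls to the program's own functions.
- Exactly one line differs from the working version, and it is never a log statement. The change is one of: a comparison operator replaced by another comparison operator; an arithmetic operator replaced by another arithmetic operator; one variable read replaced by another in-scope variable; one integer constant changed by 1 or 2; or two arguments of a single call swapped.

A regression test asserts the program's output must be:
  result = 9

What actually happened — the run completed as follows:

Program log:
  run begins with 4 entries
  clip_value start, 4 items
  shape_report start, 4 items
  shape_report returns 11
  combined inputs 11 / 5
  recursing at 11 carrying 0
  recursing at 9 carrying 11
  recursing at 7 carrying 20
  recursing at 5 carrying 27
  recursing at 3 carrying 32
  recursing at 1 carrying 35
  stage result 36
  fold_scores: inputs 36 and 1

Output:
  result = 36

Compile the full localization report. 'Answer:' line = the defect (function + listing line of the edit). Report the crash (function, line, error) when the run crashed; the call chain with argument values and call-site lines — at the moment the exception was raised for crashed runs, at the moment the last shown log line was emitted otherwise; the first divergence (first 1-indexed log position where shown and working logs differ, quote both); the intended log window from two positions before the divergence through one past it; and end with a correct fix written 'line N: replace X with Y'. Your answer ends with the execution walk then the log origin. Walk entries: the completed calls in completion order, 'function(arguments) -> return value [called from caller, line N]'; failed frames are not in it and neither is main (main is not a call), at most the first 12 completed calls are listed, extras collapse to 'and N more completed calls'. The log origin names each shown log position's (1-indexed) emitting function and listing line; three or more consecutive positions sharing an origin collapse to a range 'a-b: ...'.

Answer: the defect is in clip_value at line 21.
Key observation: Log line 6 is where behavior first shows: 'recursing at 11 carrying 0' appears instead of 'recursing at 5 carrying 0'.
Call chain: main -> fold_scores(36, 1) (called at line 35).
First divergence: position 6 — the shown line 'recursing at 11 carrying 0' should read 'recursing at 5 carrying 0'.
Intended log window:
  4: shape_report returns 11
  5: combined inputs 11 / 5
  6: recursing at 5 carrying 0
  7: recursing at 3 carrying 5
Execution walk:
  shape_report([11, 10, 11, 2]) -> 11  [called from clip_value, line 18]
  weigh_samples(-1, 36) -> 36  [called from weigh_samples, line 5]
  weigh_samples(1, 35) -> 36  [called from weigh_samples, line 5]
  weigh_samples(3, 32) -> 36  [called from weigh_samples, line 5]
  weigh_samples(5, 27) -> 36  [called from weigh_samples, line 5]
  weigh_samples(7, 20) -> 36  [called from weigh_samples, line 5]
  weigh_samples(9, 11) -> 36  [called from weigh_samples, line 5]
  weigh_samples(11, 0) -> 36  [called from clip_value, line 21]
  clip_value([11, 10, 11, 2]) -> 36  [called from main, line 33]
  fold_scores(36, 1) -> 36  [called from main, line 35]
Log origins:
  1: logged in main at line 32
  2: logged in clip_value at line 17
  3: logged in shape_report at line 8
  4: logged in shape_report at line 13
  5: logged in clip_value at line 20
  6-11: logged in weigh_samples at line 4
  12: logged in main at line 34
  13: logged in fold_scores at line 24
A correct fix: line 21: replace `step` with `span`.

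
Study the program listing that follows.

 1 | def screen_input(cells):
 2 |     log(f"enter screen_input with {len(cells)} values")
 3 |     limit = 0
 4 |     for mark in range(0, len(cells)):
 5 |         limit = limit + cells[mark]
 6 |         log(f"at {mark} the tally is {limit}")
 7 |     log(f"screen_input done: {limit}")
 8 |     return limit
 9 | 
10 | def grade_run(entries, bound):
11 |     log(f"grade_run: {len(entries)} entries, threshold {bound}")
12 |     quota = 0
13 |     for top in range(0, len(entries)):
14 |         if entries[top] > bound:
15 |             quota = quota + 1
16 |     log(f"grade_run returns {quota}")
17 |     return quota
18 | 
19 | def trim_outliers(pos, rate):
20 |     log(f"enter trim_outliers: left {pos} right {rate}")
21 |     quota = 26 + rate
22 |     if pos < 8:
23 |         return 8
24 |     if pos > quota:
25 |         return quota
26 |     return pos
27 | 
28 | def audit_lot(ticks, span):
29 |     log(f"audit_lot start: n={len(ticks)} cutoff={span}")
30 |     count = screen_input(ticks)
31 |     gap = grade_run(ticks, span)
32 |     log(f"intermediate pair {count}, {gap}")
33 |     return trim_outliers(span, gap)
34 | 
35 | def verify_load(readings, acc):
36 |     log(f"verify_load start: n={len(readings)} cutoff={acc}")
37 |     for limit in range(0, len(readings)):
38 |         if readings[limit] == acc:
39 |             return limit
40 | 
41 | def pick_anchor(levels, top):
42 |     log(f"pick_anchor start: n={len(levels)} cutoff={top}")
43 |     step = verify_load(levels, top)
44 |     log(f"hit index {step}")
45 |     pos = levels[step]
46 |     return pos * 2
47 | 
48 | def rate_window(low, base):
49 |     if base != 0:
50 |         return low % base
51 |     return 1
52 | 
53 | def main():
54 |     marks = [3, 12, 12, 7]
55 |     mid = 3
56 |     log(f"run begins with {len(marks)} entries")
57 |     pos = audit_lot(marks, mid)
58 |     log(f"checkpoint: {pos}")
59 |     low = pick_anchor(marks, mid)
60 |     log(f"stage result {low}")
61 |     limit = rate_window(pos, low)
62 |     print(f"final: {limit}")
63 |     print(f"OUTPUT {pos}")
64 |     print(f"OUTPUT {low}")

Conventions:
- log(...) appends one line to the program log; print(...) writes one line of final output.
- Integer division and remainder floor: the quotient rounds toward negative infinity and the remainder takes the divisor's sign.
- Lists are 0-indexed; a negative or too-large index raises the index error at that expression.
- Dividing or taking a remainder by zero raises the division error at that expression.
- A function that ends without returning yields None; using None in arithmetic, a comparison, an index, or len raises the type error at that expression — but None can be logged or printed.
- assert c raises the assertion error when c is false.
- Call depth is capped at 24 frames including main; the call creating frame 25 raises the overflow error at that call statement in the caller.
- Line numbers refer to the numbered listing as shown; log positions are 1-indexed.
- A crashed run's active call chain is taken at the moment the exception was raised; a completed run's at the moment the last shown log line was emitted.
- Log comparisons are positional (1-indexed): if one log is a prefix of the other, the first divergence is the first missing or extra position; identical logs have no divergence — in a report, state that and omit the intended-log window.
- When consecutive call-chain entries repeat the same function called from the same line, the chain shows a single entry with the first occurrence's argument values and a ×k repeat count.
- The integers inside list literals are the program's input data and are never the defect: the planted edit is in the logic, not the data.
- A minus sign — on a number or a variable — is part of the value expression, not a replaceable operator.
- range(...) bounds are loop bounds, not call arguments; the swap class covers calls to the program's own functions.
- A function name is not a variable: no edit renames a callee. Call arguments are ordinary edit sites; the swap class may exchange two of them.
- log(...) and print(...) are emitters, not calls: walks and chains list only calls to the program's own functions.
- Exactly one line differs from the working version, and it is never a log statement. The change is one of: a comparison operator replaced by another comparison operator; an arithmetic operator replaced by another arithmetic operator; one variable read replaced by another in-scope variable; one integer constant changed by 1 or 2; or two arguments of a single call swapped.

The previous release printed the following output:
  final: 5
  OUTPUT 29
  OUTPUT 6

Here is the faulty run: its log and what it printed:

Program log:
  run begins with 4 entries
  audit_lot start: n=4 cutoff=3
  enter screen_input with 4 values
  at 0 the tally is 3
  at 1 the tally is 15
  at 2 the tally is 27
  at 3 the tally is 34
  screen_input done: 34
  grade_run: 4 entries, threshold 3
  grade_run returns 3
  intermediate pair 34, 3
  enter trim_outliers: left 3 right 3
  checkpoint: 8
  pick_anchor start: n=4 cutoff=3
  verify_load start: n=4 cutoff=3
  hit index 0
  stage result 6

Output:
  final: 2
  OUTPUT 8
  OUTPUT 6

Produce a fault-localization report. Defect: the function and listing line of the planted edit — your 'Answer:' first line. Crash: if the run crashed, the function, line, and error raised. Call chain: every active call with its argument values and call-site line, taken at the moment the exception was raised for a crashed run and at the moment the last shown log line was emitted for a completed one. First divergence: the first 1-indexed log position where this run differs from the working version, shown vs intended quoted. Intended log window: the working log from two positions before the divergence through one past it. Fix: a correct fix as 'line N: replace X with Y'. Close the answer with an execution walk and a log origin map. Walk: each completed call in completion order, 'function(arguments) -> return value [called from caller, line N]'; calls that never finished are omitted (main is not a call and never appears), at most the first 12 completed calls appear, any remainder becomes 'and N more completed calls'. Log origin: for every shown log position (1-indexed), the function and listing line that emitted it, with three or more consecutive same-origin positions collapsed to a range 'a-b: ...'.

Answer: the defect is in audit_lot at line 33.
The tell: The earliest visible damage is log position 12 — 'enter trim_outliers: left 3 right 3' rather than the intended 'enter trim_outliers: left 34 right 3'.
Call chain: main.
First divergence: position 12 — the shown line 'enter trim_outliers: left 3 right 3' should read 'enter trim_outliers: left 34 right 3'.
Intended log window:
  10: grade_run returns 3
  11: intermediate pair 34, 3
  12: enter trim_outliers: left 34 right 3
  13: checkpoint: 29
Execution walk:
  screen_input([3, 12, 12, 7]) -> 34  [called from audit_lot, line 30]
  grade_run([3, 12, 12, 7], 3) -> 3  [called from audit_lot, line 31]
  trim_outliers(3, 3) -> 8  [called from audit_lot, line 33]
  audit_lot([3, 12, 12, 7], 3) -> 8  [called from main, line 57]
  verify_load([3, 12, 12, 7], 3) -> 0  [called from pick_anchor, line 43]
  pick_anchor([3, 12, 12, 7], 3) -> 6  [called from main, line 59]
  rate_window(8, 6) -> 2  [called from main, line 61]
Origin of each log line:
  1: emitted by main (line 56)
  2: emitted by audit_lot (line 29)
  3: emitted by screen_input (line 2)
  4-7: emitted by screen_input (line 6)
  8: emitted by screen_input (line 7)
  9: emitted by grade_run (line 11)
  10: emitted by grade_run (line 16)
  11: emitted by audit_lot (line 32)
  12: emitted by trim_outliers (line 20)
  13: emitted by main (line 58)
  14: emitted by pick_anchor (line 42)
  15: emitted by verify_load (line 36)
  16: emitted by pick_anchor (line 44)
  17: emitted by main (line 60)
A correct fix: line 33: replace `span` with `count`.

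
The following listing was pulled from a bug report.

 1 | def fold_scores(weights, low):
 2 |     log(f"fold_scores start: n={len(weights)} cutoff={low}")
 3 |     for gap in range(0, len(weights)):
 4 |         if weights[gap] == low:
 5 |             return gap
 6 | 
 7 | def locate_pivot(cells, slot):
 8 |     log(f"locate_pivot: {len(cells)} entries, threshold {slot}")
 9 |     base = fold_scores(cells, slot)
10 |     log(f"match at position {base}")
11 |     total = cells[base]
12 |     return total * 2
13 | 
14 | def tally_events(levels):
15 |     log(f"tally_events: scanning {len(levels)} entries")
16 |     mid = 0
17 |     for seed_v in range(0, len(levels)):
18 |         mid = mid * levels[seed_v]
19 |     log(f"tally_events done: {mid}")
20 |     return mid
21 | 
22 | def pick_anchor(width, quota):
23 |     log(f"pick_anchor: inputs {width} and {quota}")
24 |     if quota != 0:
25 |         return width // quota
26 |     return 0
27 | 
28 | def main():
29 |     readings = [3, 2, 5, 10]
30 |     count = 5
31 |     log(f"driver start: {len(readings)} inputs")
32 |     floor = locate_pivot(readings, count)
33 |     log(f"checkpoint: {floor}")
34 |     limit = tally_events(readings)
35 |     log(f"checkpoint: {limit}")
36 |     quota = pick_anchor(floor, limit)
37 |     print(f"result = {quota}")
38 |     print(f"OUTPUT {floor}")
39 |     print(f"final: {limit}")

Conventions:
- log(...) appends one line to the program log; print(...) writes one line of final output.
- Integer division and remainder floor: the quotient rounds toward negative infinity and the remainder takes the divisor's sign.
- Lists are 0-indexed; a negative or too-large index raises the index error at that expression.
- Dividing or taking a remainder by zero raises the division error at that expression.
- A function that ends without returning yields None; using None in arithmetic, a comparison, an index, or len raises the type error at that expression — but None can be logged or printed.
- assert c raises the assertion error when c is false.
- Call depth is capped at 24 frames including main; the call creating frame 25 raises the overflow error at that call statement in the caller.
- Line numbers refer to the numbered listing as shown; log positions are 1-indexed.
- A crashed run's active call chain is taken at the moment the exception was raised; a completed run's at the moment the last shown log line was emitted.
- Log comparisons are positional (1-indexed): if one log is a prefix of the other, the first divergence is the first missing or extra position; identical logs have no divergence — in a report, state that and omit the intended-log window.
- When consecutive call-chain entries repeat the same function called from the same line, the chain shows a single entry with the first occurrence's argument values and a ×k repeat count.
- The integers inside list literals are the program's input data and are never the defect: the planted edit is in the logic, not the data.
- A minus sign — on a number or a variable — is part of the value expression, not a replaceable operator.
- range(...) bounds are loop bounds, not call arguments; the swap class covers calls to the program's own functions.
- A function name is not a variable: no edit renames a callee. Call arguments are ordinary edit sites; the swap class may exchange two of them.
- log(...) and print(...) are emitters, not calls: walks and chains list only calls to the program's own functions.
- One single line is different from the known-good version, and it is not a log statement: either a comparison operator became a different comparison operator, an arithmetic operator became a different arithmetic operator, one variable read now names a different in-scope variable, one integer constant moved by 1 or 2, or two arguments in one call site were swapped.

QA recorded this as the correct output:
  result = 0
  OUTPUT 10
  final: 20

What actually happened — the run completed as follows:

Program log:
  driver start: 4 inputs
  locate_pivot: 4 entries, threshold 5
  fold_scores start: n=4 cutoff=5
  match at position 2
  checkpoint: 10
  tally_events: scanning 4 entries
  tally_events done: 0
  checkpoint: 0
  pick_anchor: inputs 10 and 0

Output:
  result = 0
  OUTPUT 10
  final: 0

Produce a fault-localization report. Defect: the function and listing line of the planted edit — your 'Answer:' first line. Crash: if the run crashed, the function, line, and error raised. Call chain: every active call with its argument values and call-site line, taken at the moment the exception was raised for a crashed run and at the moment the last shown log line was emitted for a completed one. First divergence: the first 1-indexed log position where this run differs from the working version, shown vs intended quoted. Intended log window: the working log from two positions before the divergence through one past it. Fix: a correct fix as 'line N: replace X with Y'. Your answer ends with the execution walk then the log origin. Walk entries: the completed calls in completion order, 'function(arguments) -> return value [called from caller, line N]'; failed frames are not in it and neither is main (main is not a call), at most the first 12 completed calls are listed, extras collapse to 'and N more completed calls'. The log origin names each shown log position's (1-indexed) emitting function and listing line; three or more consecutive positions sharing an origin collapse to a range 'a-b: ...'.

Answer: the defect is in tally_events at line 18.
The tell: The log first diverges at position 7: the faulty run prints 'tally_events done: 0' where the working version prints 'tally_events done: 20'.
Call chain: main -> pick_anchor(10, 0) (called at line 36).
First divergence: position 7 — shown 'tally_events done: 0', intended 'tally_events done: 20'.
Intended log window:
  5: checkpoint: 10
  6: tally_events: scanning 4 entries
  7: tally_events done: 20
  8: checkpoint: 20
Execution walk:
  fold_scores([3, 2, 5, 10], 5) -> 2  [called from locate_pivot, line 9]
  locate_pivot([3, 2, 5, 10], 5) -> 10  [called from main, line 32]
  tally_events([3, 2, 5, 10]) -> 0  [called from main, line 34]
  pick_anchor(10, 0) -> 0  [called from main, line 36]
Origin of each log line:
  1 — main, line 31
  2 — locate_pivot, line 8
  3 — fold_scores, line 2
  4 — locate_pivot, line 10
  5 — main, line 33
  6 — tally_events, line 15
  7 — tally_events, line 19
  8 — main, line 35
  9 — pick_anchor, line 23
A correct fix: line 18: replace `*` with `+`.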